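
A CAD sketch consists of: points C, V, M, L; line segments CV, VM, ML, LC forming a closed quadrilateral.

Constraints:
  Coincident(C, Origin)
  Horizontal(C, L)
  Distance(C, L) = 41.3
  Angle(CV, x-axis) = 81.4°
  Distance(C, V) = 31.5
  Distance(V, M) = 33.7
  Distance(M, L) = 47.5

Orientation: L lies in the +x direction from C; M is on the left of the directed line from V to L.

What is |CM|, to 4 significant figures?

58.27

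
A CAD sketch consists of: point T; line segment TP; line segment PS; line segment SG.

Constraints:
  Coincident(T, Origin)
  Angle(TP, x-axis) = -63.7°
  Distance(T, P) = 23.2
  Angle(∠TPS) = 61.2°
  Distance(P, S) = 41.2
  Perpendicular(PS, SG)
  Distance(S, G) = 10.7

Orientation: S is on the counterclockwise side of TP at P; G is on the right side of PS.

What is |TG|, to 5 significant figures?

43.177

T is at the origin; TP runs at -63.7° with length 23.2, so P = 23.2·(cos -63.7°, sin -63.7°) = (10.279, -20.798). ∠TPS = 61.2°, so PS runs at -63.7° + (180° − 61.2°) = 55.100° from the x-axis; with |PS| = 41.2, S = P + 41.2·(cos 55.100°, sin 55.100°) = (33.852, 12.992). The perpendicularity gives SG at right angles to PS; with |SG| = 10.7 on the right of PS, G = S + 10.7·(0.82015, -0.57215) = (42.627, 6.8698). Then |TG| = |G − T| = 43.177.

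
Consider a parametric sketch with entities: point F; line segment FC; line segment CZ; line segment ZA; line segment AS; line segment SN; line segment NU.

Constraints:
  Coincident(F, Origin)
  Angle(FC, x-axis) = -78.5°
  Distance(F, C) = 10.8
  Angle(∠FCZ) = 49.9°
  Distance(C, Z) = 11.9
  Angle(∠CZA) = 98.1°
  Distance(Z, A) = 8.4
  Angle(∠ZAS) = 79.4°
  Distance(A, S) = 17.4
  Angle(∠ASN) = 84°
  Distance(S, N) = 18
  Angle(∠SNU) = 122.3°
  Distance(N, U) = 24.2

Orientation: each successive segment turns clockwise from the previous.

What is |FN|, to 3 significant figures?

20.4

F is at the origin; FC runs at -78.5° with length 10.8, so C = (2.15, -10.6). ∠FCZ = 49.9° gives CZ at 151° from the x-axis; with |CZ| = 11.9, Z = (-8.29, -4.89). ∠CZA = 98.1° gives ZA at 69.5° from the x-axis; with |ZA| = 8.4, A = (-5.35, 2.98). ∠ZAS = 79.4° gives AS at -31.1° from the x-axis; with |AS| = 17.4, S = (9.55, -6.01). ∠ASN = 84.0° gives SN at -127° from the x-axis; with |SN| = 18.0, N = (-1.31, -20.4). Then |FN| = |N − F| = 20.4.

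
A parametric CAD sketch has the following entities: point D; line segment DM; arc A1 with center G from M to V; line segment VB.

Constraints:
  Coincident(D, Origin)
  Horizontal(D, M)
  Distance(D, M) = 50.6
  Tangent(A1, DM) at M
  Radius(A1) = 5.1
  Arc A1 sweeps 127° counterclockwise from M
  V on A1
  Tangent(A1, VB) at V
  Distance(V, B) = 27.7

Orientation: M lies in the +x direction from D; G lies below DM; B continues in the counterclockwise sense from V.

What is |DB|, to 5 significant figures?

70.082

On A1, M sits at bearing 90° from G; a 127° counterclockwise sweep puts V at bearing 217°, so V = G + 5.1·(cos 217°, sin 217°) = (46.527, -8.1693). Tangency of A1 to VB means the radius GV is perpendicular to VB, so VB runs along (−sin 217°, cos 217°); with |VB| = 27.7, B = (63.197, -30.291). Then |DB| = |B − D| = 70.082.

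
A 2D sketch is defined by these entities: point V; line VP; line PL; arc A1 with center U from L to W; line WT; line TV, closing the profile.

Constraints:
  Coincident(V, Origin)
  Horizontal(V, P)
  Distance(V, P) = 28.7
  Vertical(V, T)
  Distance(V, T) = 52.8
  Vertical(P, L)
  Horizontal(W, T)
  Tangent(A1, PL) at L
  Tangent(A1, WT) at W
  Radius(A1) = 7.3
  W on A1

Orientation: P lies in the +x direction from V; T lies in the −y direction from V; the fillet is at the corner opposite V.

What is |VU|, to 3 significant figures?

50.3

V and T share the same x with |VT| = 52.8 and T on the −y side, so T = (0.00, -52.8). The virtual corner opposite V is at (28.7, -52.8). Since A1 is tangent to PL there, UL ⟂ PL and tangency of A1 to WT means the radius UW is perpendicular to WT, with radius 7.3, so the center U sits 7.3 in from both sides at U = (21.4, -45.5). Then |VU| = |U − V| = 50.3.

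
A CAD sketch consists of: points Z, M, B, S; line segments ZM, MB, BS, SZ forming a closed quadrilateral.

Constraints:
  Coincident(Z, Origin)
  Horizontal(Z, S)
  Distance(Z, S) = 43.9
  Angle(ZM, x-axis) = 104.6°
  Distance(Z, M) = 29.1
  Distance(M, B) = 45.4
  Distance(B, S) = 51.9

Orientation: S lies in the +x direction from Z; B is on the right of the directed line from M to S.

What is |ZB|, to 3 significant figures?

17.9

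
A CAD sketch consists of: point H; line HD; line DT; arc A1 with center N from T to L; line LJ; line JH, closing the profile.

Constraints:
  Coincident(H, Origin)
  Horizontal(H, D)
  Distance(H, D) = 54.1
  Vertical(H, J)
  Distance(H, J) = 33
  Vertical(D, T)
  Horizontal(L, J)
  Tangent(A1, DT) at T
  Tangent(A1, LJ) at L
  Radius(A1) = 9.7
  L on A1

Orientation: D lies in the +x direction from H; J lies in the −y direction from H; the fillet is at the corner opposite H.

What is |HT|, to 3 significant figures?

58.9

The virtual corner opposite H is at (54.1, -33.0). The tangent condition forces NT to be normal to DT and since A1 is tangent to LJ there, NL ⟂ LJ, with radius 9.7, so the center N sits 9.7 in from both sides at N = (44.4, -23.3). That places the tangent points at T = (54.1, -23.3) on DT and L = (44.4, -33.0) on LJ. Then |HT| = |T − H| = 58.9.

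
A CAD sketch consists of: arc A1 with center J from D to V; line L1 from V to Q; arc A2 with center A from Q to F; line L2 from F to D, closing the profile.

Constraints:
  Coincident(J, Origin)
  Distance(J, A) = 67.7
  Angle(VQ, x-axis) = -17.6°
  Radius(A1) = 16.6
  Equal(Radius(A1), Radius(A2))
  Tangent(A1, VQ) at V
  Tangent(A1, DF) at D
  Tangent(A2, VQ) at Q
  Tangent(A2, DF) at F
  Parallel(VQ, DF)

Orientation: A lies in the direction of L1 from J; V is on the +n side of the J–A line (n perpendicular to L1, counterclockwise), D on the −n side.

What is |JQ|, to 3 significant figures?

69.7

The slot axis is L1's direction at -17.6°, so u = (cos -17.6°, sin -17.6°) = (0.953, -0.302) and n = (−sin -17.6°, cos -17.6°) = (0.302, 0.953). J is at the origin and A lies 67.7 along u from J, so A = 67.7·u = (64.5, -20.5). Tangency of A1 to both parallel lines with radius 16.6 puts V and D at J ± 16.6·n: V = (5.02, 15.8), D = (-5.02, -15.8). Equal radii place Q and F the same way about A: Q = A + 16.6·n = (69.6, -4.65), F = A − 16.6·n = (59.5, -36.3). Then |JQ| = |Q − J| = 69.7.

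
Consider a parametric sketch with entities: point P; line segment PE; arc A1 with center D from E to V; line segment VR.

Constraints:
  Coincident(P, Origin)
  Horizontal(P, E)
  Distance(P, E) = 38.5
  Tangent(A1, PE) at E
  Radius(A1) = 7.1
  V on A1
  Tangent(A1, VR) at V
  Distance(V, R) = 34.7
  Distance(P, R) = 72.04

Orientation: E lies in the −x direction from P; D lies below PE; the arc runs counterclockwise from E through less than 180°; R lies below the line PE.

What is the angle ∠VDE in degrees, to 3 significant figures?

52.0°

Checks: |DE| = 7.100 ✓; |DV| = 7.100 ✓; ∠(DV, VR) = 90.00° ✓; |VR| = 34.70 ✓; |PR| = 72.04 ✓.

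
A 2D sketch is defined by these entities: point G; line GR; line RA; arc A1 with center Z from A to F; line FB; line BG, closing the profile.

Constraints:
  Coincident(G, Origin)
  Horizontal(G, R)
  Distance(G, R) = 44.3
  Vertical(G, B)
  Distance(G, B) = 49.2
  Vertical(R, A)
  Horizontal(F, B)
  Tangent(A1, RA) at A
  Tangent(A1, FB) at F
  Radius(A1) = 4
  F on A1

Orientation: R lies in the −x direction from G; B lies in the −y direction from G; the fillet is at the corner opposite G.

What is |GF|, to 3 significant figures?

63.6

The virtual corner opposite G is at (-44.3, -49.2). Since A1 is tangent to RA there, ZA ⟂ RA and since A1 is tangent to FB there, ZF ⟂ FB, with radius 4.0, so the center Z sits 4.0 in from both sides at Z = (-40.3, -45.2). That places the tangent points at A = (-44.3, -45.2) on RA and F = (-40.3, -49.2) on FB. Then |GF| = |F − G| = 63.6.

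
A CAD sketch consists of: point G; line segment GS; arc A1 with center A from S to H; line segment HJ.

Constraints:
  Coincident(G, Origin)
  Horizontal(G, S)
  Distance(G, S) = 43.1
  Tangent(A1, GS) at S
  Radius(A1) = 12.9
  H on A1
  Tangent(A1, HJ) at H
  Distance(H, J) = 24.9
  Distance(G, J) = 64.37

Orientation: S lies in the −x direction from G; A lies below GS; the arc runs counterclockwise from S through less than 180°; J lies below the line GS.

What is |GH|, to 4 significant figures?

57.86

Checks: G.y = 0.00, S.y = 0.00 ✓; |AH| = 12.90 ✓; ∠(AH, HJ) = 90.00° ✓; |HJ| = 24.90 ✓; |GJ| = 64.37 ✓.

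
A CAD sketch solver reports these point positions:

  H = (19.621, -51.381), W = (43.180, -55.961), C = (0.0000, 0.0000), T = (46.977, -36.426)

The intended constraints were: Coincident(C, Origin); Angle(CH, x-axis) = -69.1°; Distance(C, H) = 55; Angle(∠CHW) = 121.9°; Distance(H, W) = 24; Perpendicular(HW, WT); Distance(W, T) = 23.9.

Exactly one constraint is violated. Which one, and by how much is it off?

Distance(W, T) = 23.9 — off by 4.00.

C = (0.00, 0.00) ✓; CH at -69.10° ✓; |CH| = 55.00 ✓; ∠CHW = 121.9° ✓; |HW| = 24.00 ✓; ∠(HW, WT) = 90.00° ✓; |WT| = 19.90 ✗.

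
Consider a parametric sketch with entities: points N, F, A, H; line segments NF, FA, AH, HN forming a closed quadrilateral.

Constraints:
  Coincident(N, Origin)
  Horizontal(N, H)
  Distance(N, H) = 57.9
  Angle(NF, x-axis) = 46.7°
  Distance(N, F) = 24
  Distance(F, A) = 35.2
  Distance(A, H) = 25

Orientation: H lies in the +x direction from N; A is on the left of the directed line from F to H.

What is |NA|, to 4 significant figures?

56.42

N is at the origin; N and H share the same y with |NH| = 57.9 and H in +x, so H = (57.9, 0). NF runs at 46.7° with |NF| = 24.0, so F = (16.46, 17.47). A is determined by |FA| = 35.2 and |AH| = 25.0 together: it lies at the intersection of circle(F, 35.2) and circle(H, 25.0). With |FH| = 44.97, the foot of the radical line on FH is 29.31 from F and the perpendicular offset is √(35.2² − 29.31²) = 19.49. Taking the left-of-FH solution: A = (51.04, 24.04).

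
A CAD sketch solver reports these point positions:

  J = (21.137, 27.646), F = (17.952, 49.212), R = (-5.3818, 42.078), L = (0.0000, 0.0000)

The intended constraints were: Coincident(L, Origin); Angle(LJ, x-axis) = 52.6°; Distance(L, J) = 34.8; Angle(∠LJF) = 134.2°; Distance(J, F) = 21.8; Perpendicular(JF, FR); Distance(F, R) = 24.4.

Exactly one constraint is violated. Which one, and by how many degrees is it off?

Perpendicular(JF, FR) — off by 8.60°.

L = (0.00, 0.00) ✓; LJ at 52.60° ✓; |LJ| = 34.80 ✓; ∠LJF = 134.2° ✓; |JF| = 21.80 ✓; ∠(JF, FR) = 98.60° ✗; |FR| = 24.40 ✓.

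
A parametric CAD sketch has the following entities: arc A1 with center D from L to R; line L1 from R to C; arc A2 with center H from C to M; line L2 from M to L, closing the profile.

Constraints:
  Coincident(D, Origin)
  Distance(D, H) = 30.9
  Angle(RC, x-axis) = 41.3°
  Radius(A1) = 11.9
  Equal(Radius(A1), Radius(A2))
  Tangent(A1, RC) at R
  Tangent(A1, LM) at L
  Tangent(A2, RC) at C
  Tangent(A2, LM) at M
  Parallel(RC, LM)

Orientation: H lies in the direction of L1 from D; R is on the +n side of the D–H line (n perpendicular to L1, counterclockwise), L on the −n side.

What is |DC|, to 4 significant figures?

33.11

The slot axis is L1's direction at 41.3°, so u = (cos 41.3°, sin 41.3°) = (0.7513, 0.6600) and n = (−sin 41.3°, cos 41.3°) = (-0.6600, 0.7513). D is at the origin and H lies 30.9 along u from D, so H = 30.9·u = (23.21, 20.39). Tangency of A1 to both parallel lines with radius 11.9 puts R and L at D ± 11.9·n: R = (-7.854, 8.940), L = (7.854, -8.940). Equal radii place C and M the same way about H: C = H + 11.9·n = (15.36, 29.33), M = H − 11.9·n = (31.07, 11.45). Then |DC| = |C − D| = 33.11.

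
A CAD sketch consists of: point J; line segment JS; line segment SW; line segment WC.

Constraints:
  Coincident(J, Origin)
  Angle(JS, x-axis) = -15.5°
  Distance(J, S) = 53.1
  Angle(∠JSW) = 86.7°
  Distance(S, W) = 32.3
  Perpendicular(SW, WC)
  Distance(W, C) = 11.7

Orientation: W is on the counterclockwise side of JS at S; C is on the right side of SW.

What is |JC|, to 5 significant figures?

71.013

∠JSW = 86.7°, so SW runs at -15.5° + (180° − 86.7°) = 77.800° from the x-axis; with |SW| = 32.3, W = S + 32.3·(cos 77.800°, sin 77.800°) = (57.995, 17.380). SW ⟂ WC; with |WC| = 11.7 on the right of SW, C = W + 11.7·(0.97742, -0.21132) = (69.430, 14.908). Then |JC| = |C − J| = 71.013.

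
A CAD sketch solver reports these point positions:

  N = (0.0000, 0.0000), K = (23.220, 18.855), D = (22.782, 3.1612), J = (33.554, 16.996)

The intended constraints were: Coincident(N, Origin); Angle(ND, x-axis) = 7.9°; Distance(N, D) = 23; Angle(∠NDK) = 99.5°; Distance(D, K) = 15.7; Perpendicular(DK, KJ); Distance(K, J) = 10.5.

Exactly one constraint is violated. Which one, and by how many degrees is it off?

Perpendicular(DK, KJ) — off by 8.60°.

N = (0.00, 0.00) ✓; ND at 7.900° ✓; |ND| = 23.00 ✓; ∠NDK = 99.50° ✓; |DK| = 15.70 ✓; ∠(DK, KJ) = 98.60° ✗; |KJ| = 10.50 ✓.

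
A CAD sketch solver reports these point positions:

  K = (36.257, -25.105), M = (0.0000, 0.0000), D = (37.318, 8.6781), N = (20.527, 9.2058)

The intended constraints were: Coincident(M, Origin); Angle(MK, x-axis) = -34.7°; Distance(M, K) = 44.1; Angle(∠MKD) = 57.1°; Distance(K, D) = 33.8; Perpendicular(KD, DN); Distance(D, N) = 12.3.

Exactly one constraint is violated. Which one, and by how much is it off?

Distance(D, N) = 12.3 — off by 4.50.

M = (0.00, 0.00) ✓; MK at -34.70° ✓; |MK| = 44.10 ✓; ∠MKD = 57.10° ✓; |KD| = 33.80 ✓; ∠(KD, DN) = 90.00° ✓; |DN| = 16.80 ✗.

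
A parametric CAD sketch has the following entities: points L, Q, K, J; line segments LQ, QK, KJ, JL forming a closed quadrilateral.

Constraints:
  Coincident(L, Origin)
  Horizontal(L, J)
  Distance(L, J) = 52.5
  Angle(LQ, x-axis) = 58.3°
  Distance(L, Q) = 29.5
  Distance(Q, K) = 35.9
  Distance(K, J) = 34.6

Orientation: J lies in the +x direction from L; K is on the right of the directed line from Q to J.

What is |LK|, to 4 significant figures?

22.23

L is at the origin; L and J share the same y with |LJ| = 52.5 and J in +x, so J = (52.5, 0). LQ runs at 58.3° with |LQ| = 29.5, so Q = (15.50, 25.10). K is determined by |QK| = 35.9 and |KJ| = 34.6 together: it lies at the intersection of circle(Q, 35.9) and circle(J, 34.6). With |QJ| = 44.71, the foot of the radical line on QJ is 23.38 from Q and the perpendicular offset is √(35.9² − 23.38²) = 27.24. Taking the right-of-QJ solution: K = (19.55, -10.57).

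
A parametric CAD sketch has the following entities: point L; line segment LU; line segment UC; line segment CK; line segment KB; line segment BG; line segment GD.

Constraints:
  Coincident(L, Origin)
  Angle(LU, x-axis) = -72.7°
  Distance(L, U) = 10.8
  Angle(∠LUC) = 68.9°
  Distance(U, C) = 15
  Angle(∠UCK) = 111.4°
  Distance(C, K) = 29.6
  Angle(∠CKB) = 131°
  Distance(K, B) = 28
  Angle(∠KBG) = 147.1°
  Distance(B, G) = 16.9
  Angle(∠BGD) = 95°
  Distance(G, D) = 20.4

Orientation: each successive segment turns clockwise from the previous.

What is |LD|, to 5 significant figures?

37.987

∠KBG = 147.1° gives BG at 25.700° from the x-axis; with |BG| = 16.9, G = (9.1109, 50.125). ∠BGD = 95.0° gives GD at -59.300° from the x-axis; with |GD| = 20.4, D = (19.526, 32.584). Then |LD| = |D − L| = 37.987.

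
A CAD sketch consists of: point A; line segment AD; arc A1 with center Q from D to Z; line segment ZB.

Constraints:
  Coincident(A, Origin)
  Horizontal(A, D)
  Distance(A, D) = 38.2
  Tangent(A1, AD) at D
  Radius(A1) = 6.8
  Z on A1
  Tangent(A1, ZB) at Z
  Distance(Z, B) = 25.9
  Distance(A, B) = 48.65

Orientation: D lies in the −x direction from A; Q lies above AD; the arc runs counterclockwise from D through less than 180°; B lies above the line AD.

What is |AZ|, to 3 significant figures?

32.4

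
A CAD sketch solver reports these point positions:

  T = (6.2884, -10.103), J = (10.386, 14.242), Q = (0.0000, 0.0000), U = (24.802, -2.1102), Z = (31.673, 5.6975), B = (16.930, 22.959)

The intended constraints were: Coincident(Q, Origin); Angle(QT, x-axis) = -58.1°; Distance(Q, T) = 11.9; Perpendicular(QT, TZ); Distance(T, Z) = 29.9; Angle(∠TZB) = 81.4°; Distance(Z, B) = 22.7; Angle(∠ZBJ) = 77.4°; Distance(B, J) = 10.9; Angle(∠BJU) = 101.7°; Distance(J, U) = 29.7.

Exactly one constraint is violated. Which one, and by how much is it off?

Distance(J, U) = 29.7 — off by 7.90.

Q = (0.00, 0.00) ✓; QT at -58.10° ✓; |QT| = 11.90 ✓; ∠(QT, TZ) = 90.00° ✓; |TZ| = 29.90 ✓; ∠TZB = 81.40° ✓; |ZB| = 22.70 ✓; ∠ZBJ = 77.40° ✓; |BJ| = 10.90 ✓; ∠BJU = 101.7° ✓; |JU| = 21.80 ✗.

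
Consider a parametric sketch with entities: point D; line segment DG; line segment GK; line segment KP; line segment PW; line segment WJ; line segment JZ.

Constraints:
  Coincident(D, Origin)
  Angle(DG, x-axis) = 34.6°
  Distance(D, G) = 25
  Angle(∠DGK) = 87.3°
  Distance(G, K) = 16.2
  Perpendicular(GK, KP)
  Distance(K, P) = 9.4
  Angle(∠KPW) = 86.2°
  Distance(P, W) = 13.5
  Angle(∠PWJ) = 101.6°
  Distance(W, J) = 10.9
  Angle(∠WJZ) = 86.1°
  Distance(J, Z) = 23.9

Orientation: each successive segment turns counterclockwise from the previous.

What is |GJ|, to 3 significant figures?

2.61

D is at the origin; DG runs at 34.6° with length 25.0, so G = (20.6, 14.2). ∠DGK = 87.3° gives GK at 127° from the x-axis; with |GK| = 16.2, K = (10.8, 27.1). The perpendicularity gives KP at right angles to GK, so KP runs at -143°; with |KP| = 9.4, P = (3.28, 21.4). ∠KPW = 86.2° gives PW at -48.9° from the x-axis; with |PW| = 13.5, W = (12.2, 11.2). ∠PWJ = 101.6° gives WJ at 29.5° from the x-axis; with |WJ| = 10.9, J = (21.6, 16.6). Then |GJ| = |J − G| = 2.61.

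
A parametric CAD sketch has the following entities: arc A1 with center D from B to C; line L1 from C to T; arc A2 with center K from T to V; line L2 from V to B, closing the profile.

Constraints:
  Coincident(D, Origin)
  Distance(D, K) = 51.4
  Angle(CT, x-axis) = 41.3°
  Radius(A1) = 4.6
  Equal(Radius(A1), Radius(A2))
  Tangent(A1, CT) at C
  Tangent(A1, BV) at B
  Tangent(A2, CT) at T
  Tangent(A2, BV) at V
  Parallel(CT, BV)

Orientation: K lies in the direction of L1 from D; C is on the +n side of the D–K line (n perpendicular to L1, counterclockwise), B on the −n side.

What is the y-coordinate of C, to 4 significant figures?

3.456

The slot axis is L1's direction at 41.3°, so u = (cos 41.3°, sin 41.3°) = (0.7513, 0.6600) and n = (−sin 41.3°, cos 41.3°) = (-0.6600, 0.7513). D is at the origin and K lies 51.4 along u from D, so K = 51.4·u = (38.61, 33.92). Tangency of A1 to both parallel lines with radius 4.6 puts C and B at D ± 4.6·n: C = (-3.036, 3.456), B = (3.036, -3.456). So C.y = 3.456.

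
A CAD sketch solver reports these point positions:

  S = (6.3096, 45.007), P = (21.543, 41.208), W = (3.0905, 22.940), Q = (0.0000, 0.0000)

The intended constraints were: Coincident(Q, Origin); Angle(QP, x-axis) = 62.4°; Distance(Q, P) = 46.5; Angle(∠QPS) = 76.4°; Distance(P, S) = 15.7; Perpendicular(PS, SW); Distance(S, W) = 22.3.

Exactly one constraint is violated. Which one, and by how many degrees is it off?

Perpendicular(PS, SW) — off by 5.70°.

Q = (0.00, 0.00) ✓; QP at 62.40° ✓; |QP| = 46.50 ✓; ∠QPS = 76.40° ✓; |PS| = 15.70 ✓; ∠(PS, SW) = 95.70° ✗; |SW| = 22.30 ✓.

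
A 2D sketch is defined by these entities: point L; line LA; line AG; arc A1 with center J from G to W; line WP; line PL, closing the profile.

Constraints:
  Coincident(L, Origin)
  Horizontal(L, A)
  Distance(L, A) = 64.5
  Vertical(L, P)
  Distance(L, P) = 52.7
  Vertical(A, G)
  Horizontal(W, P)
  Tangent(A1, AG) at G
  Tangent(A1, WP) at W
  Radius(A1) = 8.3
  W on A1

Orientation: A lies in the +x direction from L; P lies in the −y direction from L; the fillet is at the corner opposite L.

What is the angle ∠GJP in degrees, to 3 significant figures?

172°

The virtual corner opposite L is at (64.5, -52.7). Tangency of A1 to AG means the radius JG is perpendicular to AG and tangency of A1 to WP means the radius JW is perpendicular to WP, with radius 8.3, so the center J sits 8.3 in from both sides at J = (56.2, -44.4). That places the tangent points at G = (64.5, -44.4) on AG and W = (56.2, -52.7) on WP. Then cos ∠GJP = JG·JP / (|JG||JP|), giving 172°.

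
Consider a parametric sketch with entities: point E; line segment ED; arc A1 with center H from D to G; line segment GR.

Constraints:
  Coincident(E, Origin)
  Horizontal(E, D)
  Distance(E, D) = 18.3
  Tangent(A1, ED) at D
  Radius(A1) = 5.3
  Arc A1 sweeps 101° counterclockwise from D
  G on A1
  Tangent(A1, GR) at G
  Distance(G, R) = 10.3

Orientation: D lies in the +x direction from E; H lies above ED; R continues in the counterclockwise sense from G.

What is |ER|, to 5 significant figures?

27.084

E is at the origin; ED is horizontal with |ED| = 18.3 and D on the +x side, so D = (18.300, 0.0000). The tangent condition forces HD to be normal to ED, so H = D + (0, 5.3) = (18.300, 5.3000). On A1, D sits at bearing -90° from H; a 101° counterclockwise sweep puts G at bearing 11°, so G = H + 5.3·(cos 11°, sin 11°) = (23.503, 6.3113). A1 meets GR tangentially, so HG is at right angles to GR, so GR runs along (−sin 11°, cos 11°); with |GR| = 10.3, R = (21.537, 16.422). Then |ER| = |R − E| = 27.084.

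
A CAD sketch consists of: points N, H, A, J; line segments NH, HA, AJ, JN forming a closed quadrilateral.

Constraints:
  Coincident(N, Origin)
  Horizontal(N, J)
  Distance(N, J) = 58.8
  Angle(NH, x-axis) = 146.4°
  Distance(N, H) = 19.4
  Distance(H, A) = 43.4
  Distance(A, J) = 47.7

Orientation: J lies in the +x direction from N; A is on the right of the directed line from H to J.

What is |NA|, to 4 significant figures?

24.55

N is at the origin; NJ is horizontal with |NJ| = 58.8 and J in +x, so J = (58.8, 0). NH runs at 146.4° with |NH| = 19.4, so H = (-16.16, 10.74). A is determined by |HA| = 43.4 and |AJ| = 47.7 together: it lies at the intersection of circle(H, 43.4) and circle(J, 47.7). With |HJ| = 75.72, the foot of the radical line on HJ is 35.28 from H and the perpendicular offset is √(43.4² − 35.28²) = 25.28. Taking the right-of-HJ solution: A = (15.18, -19.29).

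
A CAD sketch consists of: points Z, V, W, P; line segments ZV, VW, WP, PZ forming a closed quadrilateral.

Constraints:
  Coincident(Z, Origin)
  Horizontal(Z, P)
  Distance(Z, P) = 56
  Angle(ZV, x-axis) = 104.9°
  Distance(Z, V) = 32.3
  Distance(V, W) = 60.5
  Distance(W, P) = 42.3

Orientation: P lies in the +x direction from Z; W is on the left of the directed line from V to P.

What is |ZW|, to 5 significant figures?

66.257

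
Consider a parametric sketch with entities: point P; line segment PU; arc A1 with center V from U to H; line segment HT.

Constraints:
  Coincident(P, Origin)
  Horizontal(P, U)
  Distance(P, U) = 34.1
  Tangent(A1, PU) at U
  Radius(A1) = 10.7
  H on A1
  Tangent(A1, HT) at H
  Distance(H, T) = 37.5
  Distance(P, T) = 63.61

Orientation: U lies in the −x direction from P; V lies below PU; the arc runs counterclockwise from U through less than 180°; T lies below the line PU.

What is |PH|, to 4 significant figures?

46.30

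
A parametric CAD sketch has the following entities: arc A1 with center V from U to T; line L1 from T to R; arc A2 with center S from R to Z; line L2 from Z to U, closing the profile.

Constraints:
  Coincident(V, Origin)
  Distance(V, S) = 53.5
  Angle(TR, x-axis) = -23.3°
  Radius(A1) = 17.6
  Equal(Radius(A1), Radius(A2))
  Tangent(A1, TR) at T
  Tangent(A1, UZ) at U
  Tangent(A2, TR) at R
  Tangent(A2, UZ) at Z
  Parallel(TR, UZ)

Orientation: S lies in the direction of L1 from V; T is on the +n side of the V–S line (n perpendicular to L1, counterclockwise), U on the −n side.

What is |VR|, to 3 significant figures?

56.3

The slot axis is L1's direction at -23.3°, so u = (cos -23.3°, sin -23.3°) = (0.918, -0.396) and n = (−sin -23.3°, cos -23.3°) = (0.396, 0.918). V is at the origin and S lies 53.5 along u from V, so S = 53.5·u = (49.1, -21.2). Tangency of A1 to both parallel lines with radius 17.6 puts T and U at V ± 17.6·n: T = (6.96, 16.2), U = (-6.96, -16.2). Equal radii place R and Z the same way about S: R = S + 17.6·n = (56.1, -5.00), Z = S − 17.6·n = (42.2, -37.3). Then |VR| = |R − V| = 56.3.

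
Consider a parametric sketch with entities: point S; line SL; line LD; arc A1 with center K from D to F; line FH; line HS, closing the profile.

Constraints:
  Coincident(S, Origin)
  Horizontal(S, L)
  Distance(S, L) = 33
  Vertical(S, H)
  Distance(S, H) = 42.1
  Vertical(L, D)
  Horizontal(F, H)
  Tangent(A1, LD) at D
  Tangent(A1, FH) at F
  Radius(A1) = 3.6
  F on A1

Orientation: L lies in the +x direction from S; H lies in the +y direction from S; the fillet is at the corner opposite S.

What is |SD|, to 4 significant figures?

50.71

S is at the origin; S and L share the same y with |SL| = 33.0 and L on the +x side, so L = (33.00, 0.000). S and H share the same x with |SH| = 42.1 and H on the +y side, so H = (0.000, 42.10). The virtual corner opposite S is at (33.00, 42.10). The tangent condition forces KD to be normal to LD and A1 meets FH tangentially, so KF is at right angles to FH, with radius 3.6, so the center K sits 3.6 in from both sides at K = (29.40, 38.50). That places the tangent points at D = (33.00, 38.50) on LD and F = (29.40, 42.10) on FH. Then |SD| = |D − S| = 50.71.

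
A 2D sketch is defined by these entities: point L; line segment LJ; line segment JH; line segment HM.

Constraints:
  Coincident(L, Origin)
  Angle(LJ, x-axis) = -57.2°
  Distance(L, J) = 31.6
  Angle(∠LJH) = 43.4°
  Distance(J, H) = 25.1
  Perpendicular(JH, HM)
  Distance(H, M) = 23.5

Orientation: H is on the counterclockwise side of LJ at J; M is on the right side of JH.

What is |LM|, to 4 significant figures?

45.26

L is at the origin; LJ runs at -57.2° with length 31.6, so J = 31.6·(cos -57.2°, sin -57.2°) = (17.12, -26.56). ∠LJH = 43.4°, so JH runs at -57.2° + (180° − 43.4°) = 79.40° from the x-axis; with |JH| = 25.1, H = J + 25.1·(cos 79.40°, sin 79.40°) = (21.74, -1.890). The perpendicularity gives HM at right angles to JH; with |HM| = 23.5 on the right of JH, M = H + 23.5·(0.9829, -0.1840) = (44.83, -6.213). Then |LM| = |M − L| = 45.26.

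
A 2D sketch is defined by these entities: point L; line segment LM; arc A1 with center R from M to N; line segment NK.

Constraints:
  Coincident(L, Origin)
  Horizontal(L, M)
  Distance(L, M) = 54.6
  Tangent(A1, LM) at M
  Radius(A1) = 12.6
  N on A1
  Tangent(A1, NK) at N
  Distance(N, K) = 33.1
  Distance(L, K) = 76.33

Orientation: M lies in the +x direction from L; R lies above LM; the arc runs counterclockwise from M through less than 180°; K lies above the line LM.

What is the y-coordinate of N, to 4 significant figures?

15.37

Checks: |RN| = 12.60 ✓; ∠(RN, NK) = 90.00° ✓; |NK| = 33.10 ✓; |LK| = 76.33 ✓.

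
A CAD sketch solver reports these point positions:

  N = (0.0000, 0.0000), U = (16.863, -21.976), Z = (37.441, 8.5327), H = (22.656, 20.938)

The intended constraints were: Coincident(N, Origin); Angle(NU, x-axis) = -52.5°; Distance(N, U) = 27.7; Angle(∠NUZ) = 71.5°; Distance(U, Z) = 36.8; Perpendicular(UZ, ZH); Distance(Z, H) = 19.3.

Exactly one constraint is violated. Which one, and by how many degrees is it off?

Perpendicular(UZ, ZH) — off by 6.00°.

N = (0.00, 0.00) ✓; NU at -52.50° ✓; |NU| = 27.70 ✓; ∠NUZ = 71.50° ✓; |UZ| = 36.80 ✓; ∠(UZ, ZH) = 84.00° ✗; |ZH| = 19.30 ✓.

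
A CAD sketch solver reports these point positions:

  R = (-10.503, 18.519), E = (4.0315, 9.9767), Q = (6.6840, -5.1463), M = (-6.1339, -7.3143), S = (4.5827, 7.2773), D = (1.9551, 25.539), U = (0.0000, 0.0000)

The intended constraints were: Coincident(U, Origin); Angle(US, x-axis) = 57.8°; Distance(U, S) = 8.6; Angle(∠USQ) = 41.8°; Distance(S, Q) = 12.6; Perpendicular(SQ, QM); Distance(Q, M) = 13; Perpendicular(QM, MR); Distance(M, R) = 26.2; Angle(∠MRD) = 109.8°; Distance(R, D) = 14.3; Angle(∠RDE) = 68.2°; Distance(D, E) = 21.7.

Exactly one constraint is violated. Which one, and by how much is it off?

Distance(D, E) = 21.7 — off by 6.00.

U = (0.00, 0.00) ✓; US at 57.80° ✓; |US| = 8.600 ✓; ∠USQ = 41.80° ✓; |SQ| = 12.60 ✓; ∠(SQ, QM) = 90.00° ✓; |QM| = 13.00 ✓; ∠(QM, MR) = 90.00° ✓; |MR| = 26.20 ✓; ∠MRD = 109.8° ✓; |RD| = 14.30 ✓; ∠RDE = 68.20° ✓; |DE| = 15.70 ✗.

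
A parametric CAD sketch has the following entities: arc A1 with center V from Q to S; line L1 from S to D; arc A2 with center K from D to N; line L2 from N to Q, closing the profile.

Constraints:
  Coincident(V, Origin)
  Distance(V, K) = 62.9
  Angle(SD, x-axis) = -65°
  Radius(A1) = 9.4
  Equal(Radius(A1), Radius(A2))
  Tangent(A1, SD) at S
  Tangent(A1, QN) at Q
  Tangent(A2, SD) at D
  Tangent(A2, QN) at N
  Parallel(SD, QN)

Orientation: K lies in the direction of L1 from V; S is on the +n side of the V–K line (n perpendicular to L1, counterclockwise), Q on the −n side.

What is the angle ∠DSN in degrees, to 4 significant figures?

16.64°

The slot axis is L1's direction at -65.0°, so u = (cos -65.0°, sin -65.0°) = (0.4226, -0.9063) and n = (−sin -65.0°, cos -65.0°) = (0.9063, 0.4226). V is at the origin and K lies 62.9 along u from V, so K = 62.9·u = (26.58, -57.01). Tangency of A1 to both parallel lines with radius 9.4 puts S and Q at V ± 9.4·n: S = (8.519, 3.973), Q = (-8.519, -3.973). Equal radii place D and N the same way about K: D = K + 9.4·n = (35.10, -53.03), N = K − 9.4·n = (18.06, -60.98). Then cos ∠DSN = SD·SN / (|SD||SN|), giving 16.64°.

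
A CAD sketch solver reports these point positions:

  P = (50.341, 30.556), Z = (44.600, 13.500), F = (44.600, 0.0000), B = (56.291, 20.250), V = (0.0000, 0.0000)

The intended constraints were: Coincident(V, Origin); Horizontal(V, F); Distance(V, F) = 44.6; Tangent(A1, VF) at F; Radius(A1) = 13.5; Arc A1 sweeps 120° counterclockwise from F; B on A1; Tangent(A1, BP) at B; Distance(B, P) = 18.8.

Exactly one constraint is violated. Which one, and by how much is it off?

Distance(B, P) = 18.8 — off by 6.90.

V = (0.00, 0.00) ✓; V.y = 0.00, F.y = 0.00 ✓; |VF| = 44.60 ✓; ∠(ZF, FV) = 90.00° ✓; |ZF| = 13.50 ✓; bearing(Z→B) − bearing(Z→F) = 120.0° ✓; |ZB| = 13.50 ✓; ∠(ZB, BP) = 90.00° ✓; |BP| = 11.90 ✗.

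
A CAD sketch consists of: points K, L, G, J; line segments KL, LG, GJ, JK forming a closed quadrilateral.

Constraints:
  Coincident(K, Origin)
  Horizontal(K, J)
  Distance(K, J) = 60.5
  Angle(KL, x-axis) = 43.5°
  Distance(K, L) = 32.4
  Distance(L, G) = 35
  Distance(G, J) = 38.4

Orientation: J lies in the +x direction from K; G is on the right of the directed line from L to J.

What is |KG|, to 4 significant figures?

27.38

K is at the origin; KJ is horizontal with |KJ| = 60.5 and J in +x, so J = (60.5, 0). KL runs at 43.5° with |KL| = 32.4, so L = (23.50, 22.30). G is determined by |LG| = 35.0 and |GJ| = 38.4 together: it lies at the intersection of circle(L, 35.0) and circle(J, 38.4). With |LJ| = 43.20, the foot of the radical line on LJ is 18.71 from L and the perpendicular offset is √(35.0² − 18.71²) = 29.58. Taking the right-of-LJ solution: G = (24.26, -12.69).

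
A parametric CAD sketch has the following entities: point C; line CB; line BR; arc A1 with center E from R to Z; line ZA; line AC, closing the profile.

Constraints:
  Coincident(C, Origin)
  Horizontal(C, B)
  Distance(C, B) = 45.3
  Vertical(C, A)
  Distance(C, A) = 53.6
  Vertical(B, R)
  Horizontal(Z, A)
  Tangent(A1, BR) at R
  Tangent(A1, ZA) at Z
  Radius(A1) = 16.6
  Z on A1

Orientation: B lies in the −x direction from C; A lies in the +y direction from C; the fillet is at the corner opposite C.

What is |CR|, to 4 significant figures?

58.49

The virtual corner opposite C is at (-45.30, 53.60). Tangency of A1 to BR means the radius ER is perpendicular to BR and the tangent condition forces EZ to be normal to ZA, with radius 16.6, so the center E sits 16.6 in from both sides at E = (-28.70, 37.00). That places the tangent points at R = (-45.30, 37.00) on BR and Z = (-28.70, 53.60) on ZA. Then |CR| = |R − C| = 58.49.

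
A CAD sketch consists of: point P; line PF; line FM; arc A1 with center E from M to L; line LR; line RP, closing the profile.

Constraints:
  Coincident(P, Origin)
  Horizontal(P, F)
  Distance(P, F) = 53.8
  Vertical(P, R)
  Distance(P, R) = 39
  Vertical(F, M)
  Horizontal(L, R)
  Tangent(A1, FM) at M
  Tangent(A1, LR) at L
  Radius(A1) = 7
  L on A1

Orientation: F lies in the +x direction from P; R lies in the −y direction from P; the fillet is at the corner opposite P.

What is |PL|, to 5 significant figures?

60.920

P is at the origin; PF is horizontal with |PF| = 53.8 and F on the +x side, so F = (53.800, 0.0000). P and R share the same x with |PR| = 39.0 and R on the −y side, so R = (0.0000, -39.000). The virtual corner opposite P is at (53.800, -39.000). The tangent condition forces EM to be normal to FM and tangency of A1 to LR means the radius EL is perpendicular to LR, with radius 7.0, so the center E sits 7.0 in from both sides at E = (46.800, -32.000). That places the tangent points at M = (53.800, -32.000) on FM and L = (46.800, -39.000) on LR. Then |PL| = |L − P| = 60.920.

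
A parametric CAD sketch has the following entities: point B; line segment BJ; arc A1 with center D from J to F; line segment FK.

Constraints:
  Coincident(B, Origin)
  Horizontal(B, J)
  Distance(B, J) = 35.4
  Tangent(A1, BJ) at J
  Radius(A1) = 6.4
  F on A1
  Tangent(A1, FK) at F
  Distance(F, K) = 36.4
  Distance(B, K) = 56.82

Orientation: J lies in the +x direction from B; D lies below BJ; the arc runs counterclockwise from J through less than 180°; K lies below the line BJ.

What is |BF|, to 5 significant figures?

30.151

B is at the origin; B and J share the same y with |BJ| = 35.4 and J on the +x side, so J = (35.400, 0.0000). Since A1 is tangent to BJ there, DJ ⟂ BJ, so D = J + (0, -6.4) = (35.400, -6.4000). Since DF ⟂ FK (tangency), |DK| = √(6.4² + 36.4²) = 36.958 regardless of where F sits on A1. So K lies on both circle(B, 56.82) and circle(D, 36.958); the below-BJ intersection is K = (36.752, -43.334). F is the foot of the tangent from K: F = (29.141, -7.7381).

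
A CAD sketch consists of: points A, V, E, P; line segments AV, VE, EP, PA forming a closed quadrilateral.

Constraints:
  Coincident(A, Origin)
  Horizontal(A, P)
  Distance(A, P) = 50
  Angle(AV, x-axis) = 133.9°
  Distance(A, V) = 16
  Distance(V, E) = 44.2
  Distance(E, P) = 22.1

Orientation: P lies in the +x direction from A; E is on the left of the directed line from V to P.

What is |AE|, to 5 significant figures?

35.933

A is at the origin; A and P share the same y with |AP| = 50.0 and P in +x, so P = (50.0, 0). AV runs at 133.9° with |AV| = 16.0, so V = (-11.094, 11.529). E is determined by |VE| = 44.2 and |EP| = 22.1 together: it lies at the intersection of circle(V, 44.2) and circle(P, 22.1). With |VP| = 62.173, the foot of the radical line on VP is 42.870 from V and the perpendicular offset is √(44.2² − 42.870²) = 10.762. Taking the left-of-VP solution: E = (33.028, 14.154).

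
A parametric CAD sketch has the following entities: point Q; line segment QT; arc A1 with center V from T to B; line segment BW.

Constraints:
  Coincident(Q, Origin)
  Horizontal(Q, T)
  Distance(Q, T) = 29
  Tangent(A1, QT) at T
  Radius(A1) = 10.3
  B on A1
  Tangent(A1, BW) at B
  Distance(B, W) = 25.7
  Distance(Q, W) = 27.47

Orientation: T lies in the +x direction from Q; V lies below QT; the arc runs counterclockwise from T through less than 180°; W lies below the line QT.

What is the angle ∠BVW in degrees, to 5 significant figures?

68.160°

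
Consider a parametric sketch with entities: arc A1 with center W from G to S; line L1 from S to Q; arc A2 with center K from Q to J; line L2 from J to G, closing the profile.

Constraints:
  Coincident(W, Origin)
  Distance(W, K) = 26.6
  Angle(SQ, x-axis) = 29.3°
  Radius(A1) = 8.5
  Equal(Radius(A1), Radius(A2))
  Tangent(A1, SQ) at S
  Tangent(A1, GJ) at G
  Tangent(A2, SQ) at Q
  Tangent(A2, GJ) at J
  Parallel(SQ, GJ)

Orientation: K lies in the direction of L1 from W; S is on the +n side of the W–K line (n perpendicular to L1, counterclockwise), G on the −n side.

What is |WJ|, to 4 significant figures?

27.93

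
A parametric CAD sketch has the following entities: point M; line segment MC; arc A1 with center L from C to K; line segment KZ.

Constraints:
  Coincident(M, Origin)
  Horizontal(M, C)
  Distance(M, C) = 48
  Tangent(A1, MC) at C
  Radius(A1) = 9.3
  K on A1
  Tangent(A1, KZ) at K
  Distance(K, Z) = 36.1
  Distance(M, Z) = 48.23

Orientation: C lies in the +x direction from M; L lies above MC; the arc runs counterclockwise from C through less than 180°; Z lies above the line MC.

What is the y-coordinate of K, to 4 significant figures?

16.31

Checks: |LK| = 9.300 ✓; ∠(LK, KZ) = 90.00° ✓; |KZ| = 36.10 ✓; |MZ| = 48.23 ✓.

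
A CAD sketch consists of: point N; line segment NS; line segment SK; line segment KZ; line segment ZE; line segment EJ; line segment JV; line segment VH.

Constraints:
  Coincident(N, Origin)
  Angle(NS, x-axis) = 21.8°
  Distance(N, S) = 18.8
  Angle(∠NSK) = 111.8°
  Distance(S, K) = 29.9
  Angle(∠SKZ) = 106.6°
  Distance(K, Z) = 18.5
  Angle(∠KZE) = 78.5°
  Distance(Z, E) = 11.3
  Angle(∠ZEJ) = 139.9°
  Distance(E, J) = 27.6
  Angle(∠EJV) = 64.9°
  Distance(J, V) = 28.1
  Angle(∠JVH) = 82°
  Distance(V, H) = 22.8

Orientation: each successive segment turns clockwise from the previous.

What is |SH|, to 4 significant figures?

35.63

∠EJV = 64.9° gives JV at -16.50° from the x-axis; with |JV| = 28.1, V = (43.21, -3.958). ∠JVH = 82.0° gives VH at -114.5° from the x-axis; with |VH| = 22.8, H = (33.75, -24.70). Then |SH| = |H − S| = 35.63.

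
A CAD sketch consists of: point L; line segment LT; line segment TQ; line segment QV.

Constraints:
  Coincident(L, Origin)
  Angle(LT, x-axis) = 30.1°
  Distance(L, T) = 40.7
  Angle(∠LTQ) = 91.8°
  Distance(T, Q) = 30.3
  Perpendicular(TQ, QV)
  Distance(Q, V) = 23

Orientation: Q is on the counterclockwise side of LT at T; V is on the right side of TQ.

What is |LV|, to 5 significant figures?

71.080

∠LTQ = 91.8°, so TQ runs at 30.1° + (180° − 91.8°) = 118.30° from the x-axis; with |TQ| = 30.3, Q = T + 30.3·(cos 118.30°, sin 118.30°) = (20.847, 47.090). TQ is perpendicular to QV; with |QV| = 23.0 on the right of TQ, V = Q + 23.0·(0.88048, 0.47409) = (41.098, 57.994). Then |LV| = |V − L| = 71.080.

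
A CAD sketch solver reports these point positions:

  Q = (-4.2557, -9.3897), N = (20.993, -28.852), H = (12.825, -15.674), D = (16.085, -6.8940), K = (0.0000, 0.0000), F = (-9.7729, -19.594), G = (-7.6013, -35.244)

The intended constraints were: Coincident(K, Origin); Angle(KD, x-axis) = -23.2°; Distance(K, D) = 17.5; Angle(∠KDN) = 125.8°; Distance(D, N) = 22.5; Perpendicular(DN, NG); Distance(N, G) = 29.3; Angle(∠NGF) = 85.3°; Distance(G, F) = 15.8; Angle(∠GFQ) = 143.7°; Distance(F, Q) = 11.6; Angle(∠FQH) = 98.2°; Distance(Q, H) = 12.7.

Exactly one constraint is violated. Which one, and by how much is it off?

Distance(Q, H) = 12.7 — off by 5.50.

K = (0.00, 0.00) ✓; KD at -23.20° ✓; |KD| = 17.50 ✓; ∠KDN = 125.8° ✓; |DN| = 22.50 ✓; ∠(DN, NG) = 90.00° ✓; |NG| = 29.30 ✓; ∠NGF = 85.30° ✓; |GF| = 15.80 ✓; ∠GFQ = 143.7° ✓; |FQ| = 11.60 ✓; ∠FQH = 98.20° ✓; |QH| = 18.20 ✗.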